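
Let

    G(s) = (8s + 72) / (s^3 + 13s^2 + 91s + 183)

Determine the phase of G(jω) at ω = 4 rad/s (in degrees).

∠G(j4) ≈ -70.80°

At s = j4: numerator = 72 + j32, denominator = -25 + j300.
∠G = ∠num − ∠den = 23.962° − (94.764°) = -70.80°.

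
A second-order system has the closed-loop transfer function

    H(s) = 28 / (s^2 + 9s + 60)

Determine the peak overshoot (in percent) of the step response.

%OS ≈ 10.6%

Comparing s^2 + 9s + 60 to s^2 + 2ζωₙs + ωₙ²: ωₙ = √60 ≈ 7.746 rad/s and ζ = 9/(2·√60) ≈ 0.5809.
%OS = 100·exp(−πζ/√(1−ζ²)) = 100·exp(−π·0.5809/√(1−0.5809²)) ≈ 10.6%.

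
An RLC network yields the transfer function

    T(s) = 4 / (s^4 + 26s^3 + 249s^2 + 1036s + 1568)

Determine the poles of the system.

The poles are the roots of the denominator s^4 + 26s^3 + 249s^2 + 1036s + 1568 = 0.
Trying s = -4: the polynomial evaluates to 0, so (s + 4) is a factor.
Dividing out leaves s^3 + 22s^2 + 161s + 392 = 0.
This factors further as (s + 7)^2(s + 8) = 0.

s = -4, -7, -8, -7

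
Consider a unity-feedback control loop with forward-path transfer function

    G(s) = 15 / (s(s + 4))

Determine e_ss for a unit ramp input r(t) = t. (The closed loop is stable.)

e_ss = 0.2667

G(s) has one pole at the origin.
This is a Type 1 system. Kv = lim_{s→0} s·G(s) = 15/4.
e_ss = 1/Kv = 1/(15/4) = 4/15 ≈ 0.2667.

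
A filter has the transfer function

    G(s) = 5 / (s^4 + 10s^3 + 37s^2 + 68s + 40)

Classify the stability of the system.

The denominator s^4 + 10s^3 + 37s^2 + 68s + 40 factors as (s + 1)(s^2 + 4s + 8)(s + 5), giving poles at s = -1, -2 + 2j, -2 - 2j, -5.
Since all poles lie strictly in the left half-plane, the system is stable.

stable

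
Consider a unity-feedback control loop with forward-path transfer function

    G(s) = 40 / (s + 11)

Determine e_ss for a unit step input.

e_ss = 0.2157

G(s) has no poles at the origin.
This is a Type 0 system. Kp = lim_{s→0} G(s) = 40/11.
e_ss = 1/(1 + Kp) = 1/(1 + 40/11) = 11/51 ≈ 0.2157.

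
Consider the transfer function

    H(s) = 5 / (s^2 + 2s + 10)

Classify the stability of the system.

The denominator s^2 + 2s + 10 factors as (s^2 + 2s + 10), giving poles at s = -1 + 3j, -1 - 3j.
Since all poles lie strictly in the left half-plane, the system is stable.

stable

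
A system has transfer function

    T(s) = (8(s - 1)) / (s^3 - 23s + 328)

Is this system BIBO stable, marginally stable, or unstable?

unstable

The denominator s^3 - 23s + 328 factors as (s + 8)(s^2 - 8s + 41), giving poles at s = -8, 4 + 5j, 4 - 5j.
Since the pole(s) at s = 4 ± 5j lie in the right half-plane, the system is unstable.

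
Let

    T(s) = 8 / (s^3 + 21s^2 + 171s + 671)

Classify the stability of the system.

stable

The denominator s^3 + 21s^2 + 171s + 671 factors as (s^2 + 10s + 61)(s + 11), giving poles at s = -5 ± 6j, -11.
Since all poles lie strictly in the left half-plane, the system is stable.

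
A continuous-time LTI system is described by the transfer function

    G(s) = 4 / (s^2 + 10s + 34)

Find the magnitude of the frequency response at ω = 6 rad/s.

|G(j6)| ≈ 0.06663

Substitute s = j6: numerator = 4, denominator = -2 + j60.
|G(j6)| = |4| / |-2 + j60| = 4 / 60.033 ≈ 0.06663.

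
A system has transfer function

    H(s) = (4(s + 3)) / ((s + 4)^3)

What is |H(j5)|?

|H(j5)| ≈ 0.08884

Substitute s = j5: numerator = 12 + j20, denominator = -236 + j115.
|H(j5)| = |12 + j20| / |-236 + j115| = 23.324 / 262.53 ≈ 0.08884.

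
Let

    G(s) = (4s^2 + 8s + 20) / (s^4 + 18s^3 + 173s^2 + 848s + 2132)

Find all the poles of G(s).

s = -4 ± 6j, -5 ± 4j

The poles are the roots of the denominator s^4 + 18s^3 + 173s^2 + 848s + 2132 = 0.
No real roots exist; factor into two real quadratics: (s^2 + 8s + 52)(s^2 + 10s + 41) = 0.
Each quadratic gives a conjugate pair via the quadratic formula.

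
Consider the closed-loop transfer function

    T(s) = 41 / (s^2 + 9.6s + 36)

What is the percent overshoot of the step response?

%OS ≈ 1.52%

Comparing s^2 + 9.6s + 36 to s^2 + 2ζωₙs + ωₙ²: ωₙ = 6 rad/s and ζ = 9.6/(2·6) = 0.8.
%OS = 100·exp(−πζ/√(1−ζ²)) = 100·exp(−π·0.8/√(1−0.8²)) ≈ 1.52%.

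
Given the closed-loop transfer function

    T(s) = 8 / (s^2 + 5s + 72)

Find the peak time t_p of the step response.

Comparing s^2 + 5s + 72 to s^2 + 2ζωₙs + ωₙ²: ωₙ = √72 ≈ 8.485 rad/s and ζ = 5/(2·√72) ≈ 0.2946.
ζωₙ = 5/2 = 2.5, so ω_d = ωₙ√(1−ζ²) = √(ωₙ² − (ζωₙ)²) = √(72 − 2.5²) = √65.75 ≈ 8.109 rad/s.
t_p = π/ω_d = π/8.109 ≈ 0.3874 s.

t_p ≈ 0.3874 s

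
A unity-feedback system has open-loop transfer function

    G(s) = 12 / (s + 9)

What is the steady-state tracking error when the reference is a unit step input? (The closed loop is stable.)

e_ss = 0.4286

G(s) has no poles at the origin.
This is a Type 0 system. Kp = lim_{s→0} G(s) = 12/9 = 4/3.
e_ss = 1/(1 + Kp) = 1/(1 + 4/3) = 3/7 ≈ 0.4286.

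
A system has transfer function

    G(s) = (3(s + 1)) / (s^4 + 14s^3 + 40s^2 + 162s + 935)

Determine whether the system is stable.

unstable

The denominator s^4 + 14s^3 + 40s^2 + 162s + 935 factors as (s^2 - 2s + 17)(s + 5)(s + 11), giving poles at s = 1 ± 4j, -5, -11.
Since the pole(s) at s = 1 ± 4j lie in the right half-plane, the system is unstable.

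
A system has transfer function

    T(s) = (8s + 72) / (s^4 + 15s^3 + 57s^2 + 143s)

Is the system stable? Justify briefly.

marginally stable

The denominator s^4 + 15s^3 + 57s^2 + 143s factors as s(s^2 + 4s + 13)(s + 11), giving poles at s = 0, -2 ± 3j, -11.
Since the simple pole(s) at s = 0 lie on the jω-axis with none in the right half-plane, the system is marginally stable.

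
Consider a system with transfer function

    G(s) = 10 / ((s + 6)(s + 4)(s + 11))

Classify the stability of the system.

stable

The poles can be read from the denominator factors: s = -6, -4, -11.
Since all poles lie strictly in the left half-plane, the system is stable.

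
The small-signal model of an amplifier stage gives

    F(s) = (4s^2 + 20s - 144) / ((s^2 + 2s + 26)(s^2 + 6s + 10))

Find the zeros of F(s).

s = 4, -9

Set the numerator to zero: 4s^2 + 20s - 144 = 0, i.e. 4·(s^2 + 5s - 36) = 0.
Factoring: (s - 4)(s + 9) = 0.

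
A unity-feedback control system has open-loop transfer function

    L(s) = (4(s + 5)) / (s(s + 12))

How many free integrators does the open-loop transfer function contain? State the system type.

Type 1

The denominator has 1 factor of s at the origin (free integrator), so this is a Type 1 system.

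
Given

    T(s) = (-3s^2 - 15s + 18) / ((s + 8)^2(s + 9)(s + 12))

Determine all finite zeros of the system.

Set the numerator to zero: -3s^2 - 15s + 18 = 0, i.e. -3·(s^2 + 5s - 6) = 0.
Factoring: (s + 6)(s - 1) = 0.

s = -6, 1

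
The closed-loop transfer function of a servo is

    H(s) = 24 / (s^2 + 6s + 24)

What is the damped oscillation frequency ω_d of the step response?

Comparing s^2 + 6s + 24 to s^2 + 2ζωₙs + ωₙ²: ωₙ = √24 ≈ 4.899 rad/s and ζ = 6/(2·√24) ≈ 0.6124.
ζωₙ = 6/2 = 3, so ω_d = ωₙ√(1−ζ²) = √(ωₙ² − (ζωₙ)²) = √(24 − 3²) = √15 ≈ 3.873 rad/s.

ω_d ≈ 3.873 rad/s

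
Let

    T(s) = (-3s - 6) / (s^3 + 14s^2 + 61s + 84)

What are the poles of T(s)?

s = -4, -3, -7

The poles are the roots of the denominator s^3 + 14s^2 + 61s + 84 = 0.
Trying s = -4: the polynomial evaluates to 0, so (s + 4) is a factor.
Dividing out leaves s^2 + 10s + 21 = 0.
Factoring the quadratic: (s + 3)(s + 7) = 0.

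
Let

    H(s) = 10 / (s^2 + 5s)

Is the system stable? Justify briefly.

marginally stable

The denominator s^2 + 5s factors as s(s + 5), giving poles at s = 0, -5.
Since the simple pole(s) at s = 0 lie on the jω-axis with none in the right half-plane, the system is marginally stable.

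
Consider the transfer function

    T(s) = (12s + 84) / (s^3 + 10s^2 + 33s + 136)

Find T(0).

Set s = 0: T(0) = (84) / (136) = 21/34.

T(0) = 21/34 ≈ 0.6176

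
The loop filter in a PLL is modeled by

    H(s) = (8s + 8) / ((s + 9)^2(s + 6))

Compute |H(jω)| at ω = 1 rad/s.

|H(j1)| ≈ 0.02268

Substitute s = j1: numerator = 8 + j8, denominator = 462 + j188.
|H(j1)| = |8 + j8| / |462 + j188| = 11.314 / 498.79 ≈ 0.02268.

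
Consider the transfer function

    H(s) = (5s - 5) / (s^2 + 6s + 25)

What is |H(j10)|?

|H(j10)| ≈ 0.5232

Substitute s = j10: numerator = -5 + j50, denominator = -75 + j60.
|H(j10)| = |-5 + j50| / |-75 + j60| = 50.249 / 96.047 ≈ 0.5232.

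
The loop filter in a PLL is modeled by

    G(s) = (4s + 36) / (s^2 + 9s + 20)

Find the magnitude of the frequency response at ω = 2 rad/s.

Substitute s = j2: numerator = 36 + j8, denominator = 16 + j18.
|G(j2)| = |36 + j8| / |16 + j18| = 36.878 / 24.083 ≈ 1.531.

|G(j2)| ≈ 1.531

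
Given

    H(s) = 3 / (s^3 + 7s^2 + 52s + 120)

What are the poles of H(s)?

s = -2 + 6j, -2 - 6j, -3

The poles are the roots of the denominator s^3 + 7s^2 + 52s + 120 = 0.
Trying s = -3: the polynomial evaluates to 0, so (s + 3) is a factor.
Dividing out leaves s^2 + 4s + 40 = 0.
The quadratic formula then gives s = -2 ± 6j.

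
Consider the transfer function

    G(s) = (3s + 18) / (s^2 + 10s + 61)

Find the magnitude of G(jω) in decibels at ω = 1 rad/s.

Substitute s = j1: numerator = 18 + j3, denominator = 60 + j10.
|G(j1)| = |18 + j3| / |60 + j10| = 18.248 / 60.828 = 0.3000.
In decibels: 20·log₁₀(0.3000) ≈ -10.5 dB.

|G(j1)|_dB ≈ -10.5 dB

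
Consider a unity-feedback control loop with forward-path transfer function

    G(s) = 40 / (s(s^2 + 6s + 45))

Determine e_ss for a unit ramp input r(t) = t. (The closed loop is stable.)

G(s) has one pole at the origin.
This is a Type 1 system. Kv = lim_{s→0} s·G(s) = 40/45 = 8/9.
e_ss = 1/Kv = 1/(8/9) = 9/8 ≈ 1.125.

e_ss = 1.125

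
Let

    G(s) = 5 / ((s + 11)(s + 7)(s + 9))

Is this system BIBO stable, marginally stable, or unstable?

stable

The poles can be read from the denominator factors: s = -11, -7, -9.
Since all poles lie strictly in the left half-plane, the system is stable.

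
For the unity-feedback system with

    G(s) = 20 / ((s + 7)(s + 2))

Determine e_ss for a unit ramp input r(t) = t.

G(s) has no poles at the origin.
This is a Type 0 system; Kv = lim_{s→0} s·G(s) = 0, so the steady-state error for a ramp input is infinite.

e_ss = ∞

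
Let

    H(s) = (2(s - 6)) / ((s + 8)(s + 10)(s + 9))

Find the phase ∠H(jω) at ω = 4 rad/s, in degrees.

∠H(j4) ≈ 73.98°

At s = j4: numerator = -12 + j8, denominator = 288 + j904.
∠H = ∠num − ∠den = 146.31° − (72.329°) = 73.98°.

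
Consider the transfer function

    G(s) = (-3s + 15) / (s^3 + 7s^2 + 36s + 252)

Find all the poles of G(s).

s = 6j, -6j, -7

The poles are the roots of the denominator s^3 + 7s^2 + 36s + 252 = 0.
Trying s = -7: the polynomial evaluates to 0, so (s + 7) is a factor.
Dividing out leaves s^2 + 36 = 0.
The quadratic formula then gives s = 0 ± 6j.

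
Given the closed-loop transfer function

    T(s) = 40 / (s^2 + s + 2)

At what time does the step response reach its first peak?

t_p ≈ 2.375 s

Comparing s^2 + s + 2 to s^2 + 2ζωₙs + ωₙ²: ωₙ = √2 ≈ 1.414 rad/s and ζ = 1/(2·√2) ≈ 0.3536.
ζωₙ = 1/2 = 0.5, so ω_d = ωₙ√(1−ζ²) = √(ωₙ² − (ζωₙ)²) = √(2 − 0.5²) = √1.75 ≈ 1.323 rad/s.
t_p = π/ω_d = π/1.323 ≈ 2.375 s.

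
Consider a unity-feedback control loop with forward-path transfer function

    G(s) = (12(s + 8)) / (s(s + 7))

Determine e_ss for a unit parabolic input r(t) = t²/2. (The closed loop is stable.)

e_ss = ∞

G(s) has one pole at the origin.
This is a Type 1 system; Ka = lim_{s→0} s^2·G(s) = 0, so the steady-state error for a parabola input is infinite.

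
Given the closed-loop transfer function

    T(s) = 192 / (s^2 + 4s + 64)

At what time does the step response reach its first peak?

t_p ≈ 0.4056 s

Comparing s^2 + 4s + 64 to s^2 + 2ζωₙs + ωₙ²: ωₙ = 8 rad/s and ζ = 4/(2·8) = 0.25.
ζωₙ = 4/2 = 2, so ω_d = ωₙ√(1−ζ²) = √(ωₙ² − (ζωₙ)²) = √(64 − 2²) = √60 ≈ 7.746 rad/s.
t_p = π/ω_d = π/7.746 ≈ 0.4056 s.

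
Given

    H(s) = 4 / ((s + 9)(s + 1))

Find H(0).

At s = 0 each factor (s + a) contributes a and each (s^2 + bs + c) contributes c.
H(0) = 4·1 / ((9) · (1)) = 4/9 = 4/9.

H(0) = 4/9 ≈ 0.4444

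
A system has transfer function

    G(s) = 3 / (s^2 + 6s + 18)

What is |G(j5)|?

|G(j5)| ≈ 0.09738

Substitute s = j5: numerator = 3, denominator = -7 + j30.
|G(j5)| = |3| / |-7 + j30| = 3 / 30.806 ≈ 0.09738.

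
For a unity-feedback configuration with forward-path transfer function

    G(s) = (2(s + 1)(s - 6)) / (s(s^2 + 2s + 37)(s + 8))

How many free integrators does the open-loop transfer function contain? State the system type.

The denominator has 1 factor of s at the origin (free integrator), so this is a Type 1 system.

Type 1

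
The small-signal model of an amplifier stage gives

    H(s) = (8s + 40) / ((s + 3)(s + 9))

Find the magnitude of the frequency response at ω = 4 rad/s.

|H(j4)| ≈ 1.040

Substitute s = j4: numerator = 40 + j32, denominator = 11 + j48.
|H(j4)| = |40 + j32| / |11 + j48| = 51.225 / 49.244 ≈ 1.040.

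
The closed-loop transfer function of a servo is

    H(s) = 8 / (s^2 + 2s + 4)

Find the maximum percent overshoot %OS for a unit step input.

Comparing s^2 + 2s + 4 to s^2 + 2ζωₙs + ωₙ²: ωₙ = 2 rad/s and ζ = 2/(2·2) = 0.5.
%OS = 100·exp(−πζ/√(1−ζ²)) = 100·exp(−π·0.5/√(1−0.5²)) ≈ 16.3%.

%OS ≈ 16.3%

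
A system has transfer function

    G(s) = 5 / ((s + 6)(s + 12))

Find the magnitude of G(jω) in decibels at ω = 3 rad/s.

|G(j3)|_dB ≈ -24.4 dB

Substitute s = j3: numerator = 5, denominator = 63 + j54.
|G(j3)| = |5| / |63 + j54| = 5 / 82.976 ≈ 0.06026.
In decibels: 20·log₁₀(0.06026) ≈ -24.4 dB.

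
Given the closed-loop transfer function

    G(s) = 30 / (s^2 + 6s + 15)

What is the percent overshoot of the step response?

Comparing s^2 + 6s + 15 to s^2 + 2ζωₙs + ωₙ²: ωₙ = √15 ≈ 3.873 rad/s and ζ = 6/(2·√15) ≈ 0.7746.
%OS = 100·exp(−πζ/√(1−ζ²)) = 100·exp(−π·0.7746/√(1−0.7746²)) ≈ 2.13%.

%OS ≈ 2.13%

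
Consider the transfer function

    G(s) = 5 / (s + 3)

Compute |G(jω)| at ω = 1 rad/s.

Substitute s = j1: numerator = 5, denominator = 3 + j1.
|G(j1)| = |5| / |3 + j1| = 5 / 3.1623 ≈ 1.581.

|G(j1)| ≈ 1.581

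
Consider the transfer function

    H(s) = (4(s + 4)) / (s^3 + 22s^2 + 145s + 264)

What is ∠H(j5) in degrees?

∠H(j5) ≈ -64.15°

At s = j5: numerator = 16 + j20, denominator = -286 + j600.
∠H = ∠num − ∠den = 51.340° − (115.49°) = -64.15°.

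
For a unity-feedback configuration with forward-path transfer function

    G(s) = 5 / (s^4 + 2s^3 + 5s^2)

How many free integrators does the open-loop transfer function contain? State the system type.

Factor s from the denominator: s^4 + 2s^3 + 5s^2 = s^2·(s^2 + 2s + 5).
There are 2 poles at the origin, so the system is Type 2.

Type 2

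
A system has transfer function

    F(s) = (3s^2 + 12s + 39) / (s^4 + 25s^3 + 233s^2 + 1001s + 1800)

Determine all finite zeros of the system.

s = -2 + 3j, -2 - 3j

Set the numerator to zero: 3s^2 + 12s + 39 = 0, i.e. 3·(s^2 + 4s + 13) = 0.
Factoring: (s^2 + 4s + 13) = 0.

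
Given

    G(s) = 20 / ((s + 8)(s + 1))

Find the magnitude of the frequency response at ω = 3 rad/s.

|G(j3)| ≈ 0.7402

Substitute s = j3: numerator = 20, denominator = -1 + j27.
|G(j3)| = |20| / |-1 + j27| = 20 / 27.019 ≈ 0.7402.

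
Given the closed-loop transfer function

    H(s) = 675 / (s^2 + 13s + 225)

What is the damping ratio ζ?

ζ ≈ 0.4333

Compare the denominator to the standard form s^2 + 2ζωₙs + ωₙ².
ωₙ² = 225, so ωₙ = 15 rad/s.
2ζωₙ = 13, so ζ = 13/(2·15) ≈ 0.4333.
With ζ = 0.4333 the response is underdamped.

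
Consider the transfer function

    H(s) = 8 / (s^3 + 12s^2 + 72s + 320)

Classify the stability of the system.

The denominator s^3 + 12s^2 + 72s + 320 factors as (s + 8)(s^2 + 4s + 40), giving poles at s = -8, -2 ± 6j.
Since all poles lie strictly in the left half-plane, the system is stable.

stable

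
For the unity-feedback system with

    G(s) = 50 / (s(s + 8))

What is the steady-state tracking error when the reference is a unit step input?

G(s) has one pole at the origin.
This is a Type 1 system; for a step input the steady-state error is zero.

e_ss = 0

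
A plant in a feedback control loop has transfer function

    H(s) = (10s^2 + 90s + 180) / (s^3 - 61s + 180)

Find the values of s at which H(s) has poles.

The poles are the roots of the denominator s^3 - 61s + 180 = 0.
Trying s = -9: the polynomial evaluates to 0, so (s + 9) is a factor.
Dividing out leaves s^2 - 9s + 20 = 0.
Factoring the quadratic: (s - 5)(s - 4) = 0.

s = -9, 5, 4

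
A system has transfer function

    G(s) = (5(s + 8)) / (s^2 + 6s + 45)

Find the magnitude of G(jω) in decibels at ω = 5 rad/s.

Substitute s = j5: numerator = 40 + j25, denominator = 20 + j30.
|G(j5)| = |40 + j25| / |20 + j30| = 47.170 / 36.056 ≈ 1.308.
In decibels: 20·log₁₀(1.308) ≈ 2.33 dB.

|G(j5)|_dB ≈ 2.33 dB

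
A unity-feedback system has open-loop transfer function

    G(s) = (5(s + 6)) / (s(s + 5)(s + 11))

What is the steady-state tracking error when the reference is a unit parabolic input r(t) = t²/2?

G(s) has one pole at the origin.
This is a Type 1 system; Ka = lim_{s→0} s^2·G(s) = 0, so the steady-state error for a parabola input is infinite.

e_ss = ∞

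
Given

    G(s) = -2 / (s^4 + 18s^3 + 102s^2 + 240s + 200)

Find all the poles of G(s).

s = -3 + j, -3 - j, -2, -10

The poles are the roots of the denominator s^4 + 18s^3 + 102s^2 + 240s + 200 = 0.
Trying s = -2: the polynomial evaluates to 0, so (s + 2) is a factor.
Dividing out leaves s^3 + 16s^2 + 70s + 100 = 0.
This factors further as (s^2 + 6s + 10)(s + 10) = 0.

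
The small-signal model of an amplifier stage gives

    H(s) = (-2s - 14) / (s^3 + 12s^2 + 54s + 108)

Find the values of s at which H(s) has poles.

s = -6, -3 ± 3j

The poles are the roots of the denominator s^3 + 12s^2 + 54s + 108 = 0.
Trying s = -6: the polynomial evaluates to 0, so (s + 6) is a factor.
Dividing out leaves s^2 + 6s + 18 = 0.
The quadratic formula then gives s = -3 ± 3j.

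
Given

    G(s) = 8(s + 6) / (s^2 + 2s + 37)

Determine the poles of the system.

The poles are the roots of the denominator s^2 + 2s + 37 = 0.
Using the quadratic formula: s = (-2 ± √(-144))/2 = -1 ± 6j.

s = -1 + 6j, -1 - 6j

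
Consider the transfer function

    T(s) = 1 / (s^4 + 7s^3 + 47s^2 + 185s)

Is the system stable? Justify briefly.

The denominator s^4 + 7s^3 + 47s^2 + 185s factors as s(s^2 + 2s + 37)(s + 5), giving poles at s = 0, -1 + 6j, -1 - 6j, -5.
Since the simple pole(s) at s = 0 lie on the jω-axis with none in the right half-plane, the system is marginally stable.

marginally stable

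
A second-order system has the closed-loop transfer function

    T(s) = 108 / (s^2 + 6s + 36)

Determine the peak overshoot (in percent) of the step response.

Comparing s^2 + 6s + 36 to s^2 + 2ζωₙs + ωₙ²: ωₙ = 6 rad/s and ζ = 6/(2·6) = 0.5.
%OS = 100·exp(−πζ/√(1−ζ²)) = 100·exp(−π·0.5/√(1−0.5²)) ≈ 16.3%.

%OS ≈ 16.3%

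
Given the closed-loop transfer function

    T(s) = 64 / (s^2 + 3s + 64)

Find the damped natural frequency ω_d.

Comparing s^2 + 3s + 64 to s^2 + 2ζωₙs + ωₙ²: ωₙ = 8 rad/s and ζ = 3/(2·8) = 0.1875.
ζωₙ = 3/2 = 1.5, so ω_d = ωₙ√(1−ζ²) = √(ωₙ² − (ζωₙ)²) = √(64 − 1.5²) = √61.75 ≈ 7.858 rad/s.

ω_d ≈ 7.858 rad/s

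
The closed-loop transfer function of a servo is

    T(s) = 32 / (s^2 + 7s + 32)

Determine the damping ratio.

Compare the denominator to the standard form s^2 + 2ζωₙs + ωₙ².
ωₙ² = 32, so ωₙ = √32 ≈ 5.657 rad/s.
2ζωₙ = 7, so ζ = 7/(2·√32) ≈ 0.6187.

ζ ≈ 0.6187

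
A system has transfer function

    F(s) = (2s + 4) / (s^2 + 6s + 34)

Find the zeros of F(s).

s = -2

Set the numerator to zero: 2s + 4 = 0, i.e. 2·(s + 2) = 0.
So s = -2.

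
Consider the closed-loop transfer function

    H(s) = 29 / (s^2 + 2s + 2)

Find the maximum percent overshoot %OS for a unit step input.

%OS ≈ 4.32%

Comparing s^2 + 2s + 2 to s^2 + 2ζωₙs + ωₙ²: ωₙ = √2 ≈ 1.414 rad/s and ζ = 2/(2·√2) ≈ 0.7071.
%OS = 100·exp(−πζ/√(1−ζ²)) = 100·exp(−π·0.7071/√(1−0.7071²)) ≈ 4.32%.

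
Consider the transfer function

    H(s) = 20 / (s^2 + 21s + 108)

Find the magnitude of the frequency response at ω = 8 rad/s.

Substitute s = j8: numerator = 20, denominator = 44 + j168.
|H(j8)| = |20| / |44 + j168| = 20 / 173.67 ≈ 0.1152.

|H(j8)| ≈ 0.1152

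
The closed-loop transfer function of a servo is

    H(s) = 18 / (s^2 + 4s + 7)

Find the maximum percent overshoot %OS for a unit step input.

Comparing s^2 + 4s + 7 to s^2 + 2ζωₙs + ωₙ²: ωₙ = √7 ≈ 2.646 rad/s and ζ = 4/(2·√7) ≈ 0.7559.
%OS = 100·exp(−πζ/√(1−ζ²)) = 100·exp(−π·0.7559/√(1−0.7559²)) ≈ 2.66%.

%OS ≈ 2.66%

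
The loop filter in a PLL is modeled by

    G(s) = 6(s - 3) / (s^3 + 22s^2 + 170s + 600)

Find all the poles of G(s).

s = -5 ± 5j, -12

The poles are the roots of the denominator s^3 + 22s^2 + 170s + 600 = 0.
Trying s = -12: the polynomial evaluates to 0, so (s + 12) is a factor.
Dividing out leaves s^2 + 10s + 50 = 0.
The quadratic formula then gives s = -5 ± 5j.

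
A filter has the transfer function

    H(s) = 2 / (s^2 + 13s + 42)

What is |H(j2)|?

Substitute s = j2: numerator = 2, denominator = 38 + j26.
|H(j2)| = |2| / |38 + j26| = 2 / 46.043 ≈ 0.04344.

|H(j2)| ≈ 0.04344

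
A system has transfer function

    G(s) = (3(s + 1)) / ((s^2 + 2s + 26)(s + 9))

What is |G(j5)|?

|G(j5)| ≈ 0.1478

Substitute s = j5: numerator = 3 + j15, denominator = -41 + j95.
|G(j5)| = |3 + j15| / |-41 + j95| = 15.297 / 103.47 ≈ 0.1478.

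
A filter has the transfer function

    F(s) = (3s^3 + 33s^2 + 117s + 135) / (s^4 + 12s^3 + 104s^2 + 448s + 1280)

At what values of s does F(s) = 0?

s = -5, -3, -3

Set the numerator to zero: 3s^3 + 33s^2 + 117s + 135 = 0, i.e. 3·(s^3 + 11s^2 + 39s + 45) = 0.
Factoring: (s + 5)(s + 3)^2 = 0.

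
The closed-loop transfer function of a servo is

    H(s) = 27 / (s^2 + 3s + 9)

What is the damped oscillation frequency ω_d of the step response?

ω_d ≈ 2.598 rad/s

Comparing s^2 + 3s + 9 to s^2 + 2ζωₙs + ωₙ²: ωₙ = 3 rad/s and ζ = 3/(2·3) = 0.5.
ζωₙ = 3/2 = 1.5, so ω_d = ωₙ√(1−ζ²) = √(ωₙ² − (ζωₙ)²) = √(9 − 1.5²) = √6.75 ≈ 2.598 rad/s.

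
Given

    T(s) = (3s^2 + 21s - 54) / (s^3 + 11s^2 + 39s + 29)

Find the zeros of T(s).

Set the numerator to zero: 3s^2 + 21s - 54 = 0, i.e. 3·(s^2 + 7s - 18) = 0.
Factoring: (s - 2)(s + 9) = 0.

s = 2, -9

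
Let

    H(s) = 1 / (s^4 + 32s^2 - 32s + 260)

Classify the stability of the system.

unstable

The denominator s^4 + 32s^2 - 32s + 260 factors as (s^2 + 2s + 26)(s^2 - 2s + 10), giving poles at s = -1 + 5j, -1 - 5j, 1 + 3j, 1 - 3j.
Since the pole(s) at s = 1 ± 3j lie in the right half-plane, the system is unstable.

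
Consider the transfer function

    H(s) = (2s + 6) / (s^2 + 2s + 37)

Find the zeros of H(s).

Set the numerator to zero: 2s + 6 = 0, i.e. 2·(s + 3) = 0.
So s = -3.

s = -3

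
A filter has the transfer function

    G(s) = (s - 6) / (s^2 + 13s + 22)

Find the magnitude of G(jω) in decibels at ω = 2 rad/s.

|G(j2)|_dB ≈ -14.0 dB

Substitute s = j2: numerator = -6 + j2, denominator = 18 + j26.
|G(j2)| = |-6 + j2| / |18 + j26| = 6.3246 / 31.623 = 0.2000.
In decibels: 20·log₁₀(0.2000) ≈ -14.0 dB.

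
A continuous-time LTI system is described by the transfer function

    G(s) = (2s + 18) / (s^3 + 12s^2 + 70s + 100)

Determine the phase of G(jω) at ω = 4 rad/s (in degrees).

At s = j4: numerator = 18 + j8, denominator = -92 + j216.
∠G = ∠num − ∠den = 23.962° − (113.07°) = -89.11°.

∠G(j4) ≈ -89.11°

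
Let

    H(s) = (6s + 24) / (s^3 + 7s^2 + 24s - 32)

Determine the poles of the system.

The poles are the roots of the denominator s^3 + 7s^2 + 24s - 32 = 0.
Trying s = 1: the polynomial evaluates to 0, so (s - 1) is a factor.
Dividing out leaves s^2 + 8s + 32 = 0.
The quadratic formula then gives s = -4 ± 4j.

s = -4 ± 4j, 1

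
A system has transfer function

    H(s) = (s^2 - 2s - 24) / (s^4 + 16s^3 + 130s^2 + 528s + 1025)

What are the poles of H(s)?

The poles are the roots of the denominator s^4 + 16s^3 + 130s^2 + 528s + 1025 = 0.
No real roots exist; factor into two real quadratics: (s^2 + 8s + 41)(s^2 + 8s + 25) = 0.
Each quadratic gives a conjugate pair via the quadratic formula.

s = -4 ± 5j, -4 ± 3j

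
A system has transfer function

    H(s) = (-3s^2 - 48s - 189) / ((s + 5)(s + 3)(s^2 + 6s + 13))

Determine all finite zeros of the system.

Set the numerator to zero: -3s^2 - 48s - 189 = 0, i.e. -3·(s^2 + 16s + 63) = 0.
Factoring: (s + 9)(s + 7) = 0.

s = -9, -7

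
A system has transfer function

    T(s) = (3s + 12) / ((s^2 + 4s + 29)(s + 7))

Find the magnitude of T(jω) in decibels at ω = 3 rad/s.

Substitute s = j3: numerator = 12 + j9, denominator = 104 + j144.
|T(j3)| = |12 + j9| / |104 + j144| = 15 / 177.63 ≈ 0.08445.
In decibels: 20·log₁₀(0.08445) ≈ -21.5 dB.

|T(j3)|_dB ≈ -21.5 dB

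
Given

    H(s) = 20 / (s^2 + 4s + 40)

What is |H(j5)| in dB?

|H(j5)|_dB ≈ -1.94 dB

Substitute s = j5: numerator = 20, denominator = 15 + j20.
|H(j5)| = |20| / |15 + j20| = 20 / 25 = 0.8000.
In decibels: 20·log₁₀(0.8000) ≈ -1.94 dB.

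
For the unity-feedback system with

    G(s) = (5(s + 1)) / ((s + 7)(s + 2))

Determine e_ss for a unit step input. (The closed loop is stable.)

G(s) has no poles at the origin.
This is a Type 0 system. Kp = lim_{s→0} G(s) = 5/14.
e_ss = 1/(1 + Kp) = 1/(1 + 5/14) = 14/19 ≈ 0.7368.

e_ss = 0.7368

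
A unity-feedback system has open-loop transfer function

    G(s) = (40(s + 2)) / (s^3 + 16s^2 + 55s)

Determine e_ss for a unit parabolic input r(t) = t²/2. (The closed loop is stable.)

G(s) has one pole at the origin.
This is a Type 1 system; Ka = lim_{s→0} s^2·G(s) = 0, so the steady-state error for a parabola input is infinite.

e_ss = ∞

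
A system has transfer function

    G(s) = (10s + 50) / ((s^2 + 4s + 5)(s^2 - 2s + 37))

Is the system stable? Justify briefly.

The poles can be read from the denominator factors: s = -2 ± j, 1 ± 6j.
Since the pole(s) at s = 1 ± 6j lie in the right half-plane, the system is unstable.

unstable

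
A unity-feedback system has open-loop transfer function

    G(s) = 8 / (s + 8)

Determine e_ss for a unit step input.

e_ss = 0.5000

G(s) has no poles at the origin.
This is a Type 0 system. Kp = lim_{s→0} G(s) = 8/8 = 1.
e_ss = 1/(1 + Kp) = 1/(1 + 1) = 1/2 ≈ 0.5000.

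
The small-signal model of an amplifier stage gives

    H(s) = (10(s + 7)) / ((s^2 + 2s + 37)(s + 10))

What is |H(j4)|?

|H(j4)| ≈ 0.3331

Substitute s = j4: numerator = 70 + j40, denominator = 178 + j164.
|H(j4)| = |70 + j40| / |178 + j164| = 80.623 / 242.03 ≈ 0.3331.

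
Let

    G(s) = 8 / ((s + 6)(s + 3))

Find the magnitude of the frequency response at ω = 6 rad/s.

Substitute s = j6: numerator = 8, denominator = -18 + j54.
|G(j6)| = |8| / |-18 + j54| = 8 / 56.921 ≈ 0.1405.

|G(j6)| ≈ 0.1405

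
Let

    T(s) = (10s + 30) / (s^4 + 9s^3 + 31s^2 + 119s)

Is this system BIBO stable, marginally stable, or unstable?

marginally stable

The denominator s^4 + 9s^3 + 31s^2 + 119s factors as s(s^2 + 2s + 17)(s + 7), giving poles at s = 0, -1 + 4j, -1 - 4j, -7.
Since the simple pole(s) at s = 0 lie on the jω-axis with none in the right half-plane, the system is marginally stable.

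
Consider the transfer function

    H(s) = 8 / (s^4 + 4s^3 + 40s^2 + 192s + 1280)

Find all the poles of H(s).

s = 2 + 6j, 2 - 6j, -4 + 4j, -4 - 4j

The poles are the roots of the denominator s^4 + 4s^3 + 40s^2 + 192s + 1280 = 0.
No real roots exist; factor into two real quadratics: (s^2 - 4s + 40)(s^2 + 8s + 32) = 0.
Each quadratic gives a conjugate pair via the quadratic formula.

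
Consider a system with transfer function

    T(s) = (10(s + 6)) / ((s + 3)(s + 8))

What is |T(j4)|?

|T(j4)| ≈ 1.612

Substitute s = j4: numerator = 60 + j40, denominator = 8 + j44.
|T(j4)| = |60 + j40| / |8 + j44| = 72.111 / 44.721 ≈ 1.612.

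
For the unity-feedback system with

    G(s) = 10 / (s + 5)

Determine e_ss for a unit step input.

e_ss = 0.3333

G(s) has no poles at the origin.
This is a Type 0 system. Kp = lim_{s→0} G(s) = 10/5 = 2.
e_ss = 1/(1 + Kp) = 1/(1 + 2) = 1/3 ≈ 0.3333.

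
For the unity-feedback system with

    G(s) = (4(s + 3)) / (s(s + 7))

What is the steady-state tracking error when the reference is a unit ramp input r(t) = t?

G(s) has one pole at the origin.
This is a Type 1 system. Kv = lim_{s→0} s·G(s) = 12/7.
e_ss = 1/Kv = 1/(12/7) = 7/12 ≈ 0.5833.

e_ss = 0.5833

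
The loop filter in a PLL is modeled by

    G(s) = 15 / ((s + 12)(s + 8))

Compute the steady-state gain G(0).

G(0) = 5/32 ≈ 0.1562

At s = 0 each factor (s + a) contributes a and each (s^2 + bs + c) contributes c.
G(0) = 15·1 / ((12) · (8)) = 15/96 = 5/32.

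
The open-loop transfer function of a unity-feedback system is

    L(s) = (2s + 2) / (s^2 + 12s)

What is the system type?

Factor s from the denominator: s^2 + 12s = s·(s + 12).
There is 1 pole at the origin, so the system is Type 1.

Type 1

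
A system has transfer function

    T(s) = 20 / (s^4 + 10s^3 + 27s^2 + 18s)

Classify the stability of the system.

marginally stable

The denominator s^4 + 10s^3 + 27s^2 + 18s factors as s(s + 6)(s + 3)(s + 1), giving poles at s = 0, -6, -3, -1.
Since the simple pole(s) at s = 0 lie on the jω-axis with none in the right half-plane, the system is marginally stable.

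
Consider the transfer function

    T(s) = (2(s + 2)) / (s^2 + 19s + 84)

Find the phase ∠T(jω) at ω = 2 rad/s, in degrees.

At s = j2: numerator = 4 + j4, denominator = 80 + j38.
∠T = ∠num − ∠den = 45° − (25.408°) = 19.59°.

∠T(j2) ≈ 19.59°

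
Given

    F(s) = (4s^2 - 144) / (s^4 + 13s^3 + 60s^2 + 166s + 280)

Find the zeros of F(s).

Set the numerator to zero: 4s^2 - 144 = 0, i.e. 4·(s^2 - 36) = 0.
Factoring: (s - 6)(s + 6) = 0.

s = 6, -6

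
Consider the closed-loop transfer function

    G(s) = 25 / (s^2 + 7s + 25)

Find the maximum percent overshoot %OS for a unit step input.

Comparing s^2 + 7s + 25 to s^2 + 2ζωₙs + ωₙ²: ωₙ = 5 rad/s and ζ = 7/(2·5) = 0.7.
%OS = 100·exp(−πζ/√(1−ζ²)) = 100·exp(−π·0.7/√(1−0.7²)) ≈ 4.60%.

%OS ≈ 4.60%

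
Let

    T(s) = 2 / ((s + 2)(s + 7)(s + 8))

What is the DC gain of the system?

Set s = 0: T(0) = (2) / (112) = 1/56.

T(0) = 1/56 ≈ 0.01786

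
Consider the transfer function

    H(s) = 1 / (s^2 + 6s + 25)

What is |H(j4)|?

Substitute s = j4: numerator = 1, denominator = 9 + j24.
|H(j4)| = |1| / |9 + j24| = 1 / 25.632 ≈ 0.03901.

|H(j4)| ≈ 0.03901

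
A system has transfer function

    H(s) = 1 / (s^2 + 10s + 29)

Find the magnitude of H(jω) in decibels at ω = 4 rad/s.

|H(j4)|_dB ≈ -32.5 dB

Substitute s = j4: numerator = 1, denominator = 13 + j40.
|H(j4)| = |1| / |13 + j40| = 1 / 42.059 ≈ 0.02378.
In decibels: 20·log₁₀(0.02378) ≈ -32.5 dB.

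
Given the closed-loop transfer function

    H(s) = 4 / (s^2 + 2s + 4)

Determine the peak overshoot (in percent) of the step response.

%OS ≈ 16.3%

Comparing s^2 + 2s + 4 to s^2 + 2ζωₙs + ωₙ²: ωₙ = 2 rad/s and ζ = 2/(2·2) = 0.5.
%OS = 100·exp(−πζ/√(1−ζ²)) = 100·exp(−π·0.5/√(1−0.5²)) ≈ 16.3%.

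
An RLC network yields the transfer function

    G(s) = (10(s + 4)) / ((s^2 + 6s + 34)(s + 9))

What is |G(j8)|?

Substitute s = j8: numerator = 40 + j80, denominator = -654 + j192.
|G(j8)| = |40 + j80| / |-654 + j192| = 89.443 / 681.60 ≈ 0.1312.

|G(j8)| ≈ 0.1312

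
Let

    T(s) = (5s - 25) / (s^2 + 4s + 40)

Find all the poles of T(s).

The poles are the roots of the denominator s^2 + 4s + 40 = 0.
Using the quadratic formula: s = (-4 ± √(-144))/2 = -2 ± 6j.

s = -2 + 6j, -2 - 6j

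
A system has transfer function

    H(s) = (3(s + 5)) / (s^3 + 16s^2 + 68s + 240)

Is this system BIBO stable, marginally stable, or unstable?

The denominator s^3 + 16s^2 + 68s + 240 factors as (s^2 + 4s + 20)(s + 12), giving poles at s = -2 ± 4j, -12.
Since all poles lie strictly in the left half-plane, the system is stable.

stable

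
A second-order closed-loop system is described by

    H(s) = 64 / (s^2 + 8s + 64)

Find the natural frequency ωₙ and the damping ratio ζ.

ωₙ = 8 rad/s, ζ = 0.5

Compare the denominator to the standard form s^2 + 2ζωₙs + ωₙ².
ωₙ² = 64, so ωₙ = 8 rad/s.
2ζωₙ = 8, so ζ = 8/(2·8) = 0.5.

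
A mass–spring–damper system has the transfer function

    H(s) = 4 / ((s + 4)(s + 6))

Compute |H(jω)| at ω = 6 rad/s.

|H(j6)| ≈ 0.06537

Substitute s = j6: numerator = 4, denominator = -12 + j60.
|H(j6)| = |4| / |-12 + j60| = 4 / 61.188 ≈ 0.06537.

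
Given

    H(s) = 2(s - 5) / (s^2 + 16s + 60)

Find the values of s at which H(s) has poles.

s = -6, -10

The poles are the roots of the denominator s^2 + 16s + 60 = 0.
Factoring: (s + 6)(s + 10) = 0, so s = -6 and s = -10.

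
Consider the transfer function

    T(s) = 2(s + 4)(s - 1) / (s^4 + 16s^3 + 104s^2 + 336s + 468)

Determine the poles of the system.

The poles are the roots of the denominator s^4 + 16s^3 + 104s^2 + 336s + 468 = 0.
No real roots exist; factor into two real quadratics: (s^2 + 10s + 26)(s^2 + 6s + 18) = 0.
Each quadratic gives a conjugate pair via the quadratic formula.

s = -5 ± j, -3 ± 3j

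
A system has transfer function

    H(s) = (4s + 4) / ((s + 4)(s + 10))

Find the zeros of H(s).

s = -1

Set the numerator to zero: 4s + 4 = 0, i.e. 4·(s + 1) = 0.
So s = -1.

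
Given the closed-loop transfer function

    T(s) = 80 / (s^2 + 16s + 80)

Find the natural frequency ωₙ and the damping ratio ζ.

Compare the denominator to the standard form s^2 + 2ζωₙs + ωₙ².
ωₙ² = 80, so ωₙ = √80 ≈ 8.944 rad/s.
2ζωₙ = 16, so ζ = 16/(2·√80) ≈ 0.8944.
With ζ = 0.8944 the response is underdamped.

ωₙ ≈ 8.944 rad/s, ζ ≈ 0.8944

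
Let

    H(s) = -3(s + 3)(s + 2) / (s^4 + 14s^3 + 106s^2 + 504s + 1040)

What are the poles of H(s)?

s = -2 ± 6j, -5 ± j

The poles are the roots of the denominator s^4 + 14s^3 + 106s^2 + 504s + 1040 = 0.
No real roots exist; factor into two real quadratics: (s^2 + 4s + 40)(s^2 + 10s + 26) = 0.
Each quadratic gives a conjugate pair via the quadratic formula.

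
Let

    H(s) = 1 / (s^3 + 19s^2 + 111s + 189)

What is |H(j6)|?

|H(j6)| ≈ 0.001495

Substitute s = j6: numerator = 1, denominator = -495 + j450.
|H(j6)| = |1| / |-495 + j450| = 1 / 668.97 ≈ 0.001495.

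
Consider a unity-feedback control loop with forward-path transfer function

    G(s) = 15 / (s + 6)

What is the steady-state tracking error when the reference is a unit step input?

e_ss = 0.2857

G(s) has no poles at the origin.
This is a Type 0 system. Kp = lim_{s→0} G(s) = 15/6 = 5/2.
e_ss = 1/(1 + Kp) = 1/(1 + 5/2) = 2/7 ≈ 0.2857.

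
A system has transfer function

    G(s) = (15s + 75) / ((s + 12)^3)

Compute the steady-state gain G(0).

G(0) = 25/576 ≈ 0.04340

Set s = 0: G(0) = (75) / (1728) = 25/576.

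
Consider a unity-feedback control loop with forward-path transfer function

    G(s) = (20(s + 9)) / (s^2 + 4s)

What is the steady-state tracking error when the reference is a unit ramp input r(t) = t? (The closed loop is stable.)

G(s) has one pole at the origin.
This is a Type 1 system. Kv = lim_{s→0} s·G(s) = 180/4 = 45.
e_ss = 1/Kv = 1/(45) = 1/45 ≈ 0.02222.

e_ss = 0.02222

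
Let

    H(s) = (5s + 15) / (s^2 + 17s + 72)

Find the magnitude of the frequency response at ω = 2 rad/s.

Substitute s = j2: numerator = 15 + j10, denominator = 68 + j34.
|H(j2)| = |15 + j10| / |68 + j34| = 18.028 / 76.026 ≈ 0.2371.

|H(j2)| ≈ 0.2371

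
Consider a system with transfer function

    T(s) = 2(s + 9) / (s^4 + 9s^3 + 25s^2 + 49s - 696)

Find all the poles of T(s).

s = -2 ± 5j, 3, -8

The poles are the roots of the denominator s^4 + 9s^3 + 25s^2 + 49s - 696 = 0.
Trying s = 3: the polynomial evaluates to 0, so (s - 3) is a factor.
Dividing out leaves s^3 + 12s^2 + 61s + 232 = 0.
This factors further as (s^2 + 4s + 29)(s + 8) = 0.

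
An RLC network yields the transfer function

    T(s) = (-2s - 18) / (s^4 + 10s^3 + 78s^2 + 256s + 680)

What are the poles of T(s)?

The poles are the roots of the denominator s^4 + 10s^3 + 78s^2 + 256s + 680 = 0.
No real roots exist; factor into two real quadratics: (s^2 + 6s + 34)(s^2 + 4s + 20) = 0.
Each quadratic gives a conjugate pair via the quadratic formula.

s = -3 ± 5j, -2 ± 4j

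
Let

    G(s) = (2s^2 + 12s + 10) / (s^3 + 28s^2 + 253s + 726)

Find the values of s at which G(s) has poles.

s = -6, -11, -11

The poles are the roots of the denominator s^3 + 28s^2 + 253s + 726 = 0.
Trying s = -6: the polynomial evaluates to 0, so (s + 6) is a factor.
Dividing out leaves s^2 + 22s + 121 = 0.
Factoring the quadratic: (s + 11)^2 = 0.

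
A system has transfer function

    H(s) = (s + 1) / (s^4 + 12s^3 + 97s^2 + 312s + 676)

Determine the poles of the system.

s = -2 ± 3j, -4 ± 6j

The poles are the roots of the denominator s^4 + 12s^3 + 97s^2 + 312s + 676 = 0.
No real roots exist; factor into two real quadratics: (s^2 + 4s + 13)(s^2 + 8s + 52) = 0.
Each quadratic gives a conjugate pair via the quadratic formula.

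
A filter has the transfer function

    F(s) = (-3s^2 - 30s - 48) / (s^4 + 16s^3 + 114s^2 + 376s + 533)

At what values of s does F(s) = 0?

s = -8, -2

Set the numerator to zero: -3s^2 - 30s - 48 = 0, i.e. -3·(s^2 + 10s + 16) = 0.
Factoring: (s + 8)(s + 2) = 0.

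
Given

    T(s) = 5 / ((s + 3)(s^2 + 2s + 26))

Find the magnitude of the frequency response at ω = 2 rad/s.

Substitute s = j2: numerator = 5, denominator = 58 + j56.
|T(j2)| = |5| / |58 + j56| = 5 / 80.623 ≈ 0.06202.

|T(j2)| ≈ 0.06202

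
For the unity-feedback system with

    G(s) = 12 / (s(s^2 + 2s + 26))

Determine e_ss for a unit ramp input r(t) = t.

e_ss = 2.167

G(s) has one pole at the origin.
This is a Type 1 system. Kv = lim_{s→0} s·G(s) = 12/26 = 6/13.
e_ss = 1/Kv = 1/(6/13) = 13/6 ≈ 2.167.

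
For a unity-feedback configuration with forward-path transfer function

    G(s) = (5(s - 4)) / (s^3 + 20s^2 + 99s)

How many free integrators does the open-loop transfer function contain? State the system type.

Type 1

The denominator has 1 factor of s at the origin (free integrator), so this is a Type 1 system.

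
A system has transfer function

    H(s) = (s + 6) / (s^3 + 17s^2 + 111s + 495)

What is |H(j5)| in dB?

|H(j5)|_dB ≈ -34.9 dB

Substitute s = j5: numerator = 6 + j5, denominator = 70 + j430.
|H(j5)| = |6 + j5| / |70 + j430| = 7.8102 / 435.66 ≈ 0.01793.
In decibels: 20·log₁₀(0.01793) ≈ -34.9 dB.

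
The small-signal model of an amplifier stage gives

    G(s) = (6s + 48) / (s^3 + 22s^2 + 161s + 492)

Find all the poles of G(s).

The poles are the roots of the denominator s^3 + 22s^2 + 161s + 492 = 0.
Trying s = -12: the polynomial evaluates to 0, so (s + 12) is a factor.
Dividing out leaves s^2 + 10s + 41 = 0.
The quadratic formula then gives s = -5 ± 4j.

s = -12, -5 + 4j, -5 - 4j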